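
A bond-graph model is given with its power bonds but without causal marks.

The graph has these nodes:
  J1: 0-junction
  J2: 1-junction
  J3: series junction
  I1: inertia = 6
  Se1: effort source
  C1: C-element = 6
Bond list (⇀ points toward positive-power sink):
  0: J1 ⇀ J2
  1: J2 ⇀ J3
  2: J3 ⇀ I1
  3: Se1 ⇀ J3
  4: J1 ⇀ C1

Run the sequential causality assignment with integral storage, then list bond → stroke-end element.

b0 |J2
b1 |J3
b2 |I1
b3 |J3
b4 |J1

b3 stroke at J3  (source Se1 imposes e)
b2 stroke at I1  (I1 integral (f out))
b1 stroke at J3  (J3: bond 2 brought flow, rest push out)
b0 stroke at J2  (J2: bond 1 brought flow, rest push out)
b4 stroke at J1  (closing 0-jn rule on J1)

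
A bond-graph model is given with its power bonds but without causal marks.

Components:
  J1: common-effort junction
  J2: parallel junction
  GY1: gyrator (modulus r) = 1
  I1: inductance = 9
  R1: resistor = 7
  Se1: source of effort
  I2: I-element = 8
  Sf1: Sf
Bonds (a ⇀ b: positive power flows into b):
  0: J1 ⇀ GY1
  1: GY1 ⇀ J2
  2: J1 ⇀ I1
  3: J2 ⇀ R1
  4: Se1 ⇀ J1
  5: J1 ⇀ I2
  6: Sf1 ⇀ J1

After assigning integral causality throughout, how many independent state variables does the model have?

2  (I1, I2 all integral)

b4 |J1  (Se1: effort source, stroke at far end)
b6 |Sf1  (Sf1: flow source, stroke at near end)
b0 |GY1  (0-jn J1 has e-setter on 4)
b2 |I1  (common-e at J1 fixed by 4)
b5 |I2  (common-e at J1 fixed by 4)
b1 |GY1  (through GY1, causality inverts; strokes same side of GY1)
b3 |J2  (only one effort-in slot at J2)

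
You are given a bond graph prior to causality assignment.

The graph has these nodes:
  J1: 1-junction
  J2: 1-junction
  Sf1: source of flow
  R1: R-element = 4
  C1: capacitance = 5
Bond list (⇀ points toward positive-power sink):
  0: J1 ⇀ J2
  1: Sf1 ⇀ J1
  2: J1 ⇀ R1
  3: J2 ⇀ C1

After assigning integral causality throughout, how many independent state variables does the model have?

bond 1 →Sf1  (Sf1: flow source, stroke at near end)
bond 0 →J1  (1-jn J1 has f-setter on 1)
bond 2 →J1  (J1 flow already set via bond 1)
bond 3 →J2  (J2: bond 0 brought flow, rest push out)

1  (C1 all integral)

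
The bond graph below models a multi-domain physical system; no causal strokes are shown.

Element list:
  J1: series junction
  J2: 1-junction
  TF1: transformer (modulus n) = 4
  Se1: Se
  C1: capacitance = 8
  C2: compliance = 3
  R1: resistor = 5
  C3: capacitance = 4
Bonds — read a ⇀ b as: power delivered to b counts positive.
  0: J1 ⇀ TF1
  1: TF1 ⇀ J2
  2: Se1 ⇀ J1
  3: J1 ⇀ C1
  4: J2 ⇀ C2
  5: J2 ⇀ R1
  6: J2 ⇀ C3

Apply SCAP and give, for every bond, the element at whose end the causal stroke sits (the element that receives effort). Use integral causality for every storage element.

β0 stroke→TF1
β1 stroke→J2
β2 stroke→J1
β3 stroke→J1
β4 stroke→J2
β5 stroke→R1
β6 stroke→J2

#2 |J1  (Se1: effort source, stroke at far end)
#3 |J1  (C1 outputs effort q/C1)
#0 |TF1  (closing 1-jn rule on J1)
#1 |J2  (TF1: transformer flips bond 0)
#4 |J2  (C2 outputs effort q/C2)
#6 |J2  (prefer integral on C3)
#5 |R1  (only one flow-in slot at J2)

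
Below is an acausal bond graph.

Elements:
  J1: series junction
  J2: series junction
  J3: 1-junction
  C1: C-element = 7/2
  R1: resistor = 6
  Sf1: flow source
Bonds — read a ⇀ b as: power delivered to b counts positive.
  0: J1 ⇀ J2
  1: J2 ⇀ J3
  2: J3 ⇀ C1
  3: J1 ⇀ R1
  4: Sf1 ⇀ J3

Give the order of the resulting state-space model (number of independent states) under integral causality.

b4 →Sf1  (Sf1: flow source, stroke at near end)
b1 →J3  (common-f at J3 fixed by 4)
b2 →J3  (common-f at J3 fixed by 4)
b0 →J2  (common-f at J2 fixed by 1)
b3 →J1  (1-jn J1 has f-setter on 0)

1  (C1 all integral)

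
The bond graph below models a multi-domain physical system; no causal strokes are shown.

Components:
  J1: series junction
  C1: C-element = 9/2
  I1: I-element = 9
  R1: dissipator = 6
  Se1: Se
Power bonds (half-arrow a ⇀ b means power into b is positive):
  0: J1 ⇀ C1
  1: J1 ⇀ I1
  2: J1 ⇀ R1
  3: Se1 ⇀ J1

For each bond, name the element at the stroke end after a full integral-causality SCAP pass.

#0 →J1
#1 →I1
#2 →J1
#3 →J1

b3 |J1  (Se1 fixes effort; stroke away)
b0 |J1  (prefer integral on C1)
b1 |I1  (I1: I, integral causality)
b2 |J1  (common-f at J1 fixed by 1)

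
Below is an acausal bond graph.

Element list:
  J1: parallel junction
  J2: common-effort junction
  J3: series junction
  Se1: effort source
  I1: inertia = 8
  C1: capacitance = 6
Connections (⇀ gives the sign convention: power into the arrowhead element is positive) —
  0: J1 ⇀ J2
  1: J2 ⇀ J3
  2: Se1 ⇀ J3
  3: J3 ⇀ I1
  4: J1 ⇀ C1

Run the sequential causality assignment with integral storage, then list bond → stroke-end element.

bond 2 stroke→J3  (source Se1 imposes e)
bond 3 stroke→I1  (I1: I, integral causality)
bond 1 stroke→J3  (J3 flow already set via bond 3)
bond 0 stroke→J2  (closing 0-jn rule on J2)
bond 4 stroke→J1  (J1: last free bond brings effort in)

#0 stroke→J2
#1 stroke→J3
#2 stroke→J3
#3 stroke→I1
#4 stroke→J1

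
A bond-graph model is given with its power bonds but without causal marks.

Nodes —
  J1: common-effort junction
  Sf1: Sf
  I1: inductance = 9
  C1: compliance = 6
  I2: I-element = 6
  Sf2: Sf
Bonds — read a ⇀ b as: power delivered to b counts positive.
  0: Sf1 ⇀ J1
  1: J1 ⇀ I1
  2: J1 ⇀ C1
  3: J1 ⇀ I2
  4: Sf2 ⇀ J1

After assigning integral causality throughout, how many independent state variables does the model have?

bond 0 stroke at Sf1  (Sf1 fixes flow; stroke at Sf1)
bond 4 stroke at Sf2  (Sf2: flow source, stroke at near end)
bond 1 stroke at I1  (I1: I, integral causality)
bond 2 stroke at J1  (C1 outputs effort q/C1)
bond 3 stroke at I2  (J1 effort already set via bond 2)

3  (C1, I1, I2 all integral)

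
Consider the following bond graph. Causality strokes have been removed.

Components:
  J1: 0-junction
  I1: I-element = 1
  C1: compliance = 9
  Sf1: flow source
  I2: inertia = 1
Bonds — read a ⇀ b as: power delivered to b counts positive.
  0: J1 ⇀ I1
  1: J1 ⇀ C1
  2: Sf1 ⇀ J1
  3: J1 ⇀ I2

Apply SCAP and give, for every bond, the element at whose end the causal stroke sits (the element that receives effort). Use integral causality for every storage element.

#2 |Sf1  (Sf1 fixes flow; stroke at Sf1)
#0 |I1  (I1 integral (f out))
#1 |J1  (prefer integral on C1)
#3 |I2  (J1 effort already set via bond 1)

bond 0 |I1
bond 1 |J1
bond 2 |Sf1
bond 3 |I2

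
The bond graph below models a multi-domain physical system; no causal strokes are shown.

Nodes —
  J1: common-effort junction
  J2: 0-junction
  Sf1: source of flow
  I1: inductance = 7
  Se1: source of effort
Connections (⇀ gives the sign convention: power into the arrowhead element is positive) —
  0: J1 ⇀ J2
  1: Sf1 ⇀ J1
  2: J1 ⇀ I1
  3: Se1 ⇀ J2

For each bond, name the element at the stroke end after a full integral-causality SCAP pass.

#1 |Sf1  (Sf1 (Sf) sets flow on bond)
#3 |J2  (Se1: effort source, stroke at far end)
#0 |J1  (J2: bond 3 brought effort, rest push out)
#2 |I1  (0-jn J1 has e-setter on 0)

b0 →J1
b1 →Sf1
b2 →I1
b3 →J2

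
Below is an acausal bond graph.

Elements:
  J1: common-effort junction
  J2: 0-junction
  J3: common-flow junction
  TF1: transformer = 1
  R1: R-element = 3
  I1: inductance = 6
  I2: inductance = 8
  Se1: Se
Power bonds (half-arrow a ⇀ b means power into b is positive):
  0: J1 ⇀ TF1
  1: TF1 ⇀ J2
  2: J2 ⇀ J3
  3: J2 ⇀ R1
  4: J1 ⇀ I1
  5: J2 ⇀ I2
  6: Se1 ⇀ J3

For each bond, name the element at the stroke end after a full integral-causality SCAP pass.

β0 |J1
β1 |TF1
β2 |J2
β3 |R1
β4 |I1
β5 |I2
β6 |J3

β6 stroke at J3  (source Se1 imposes e)
β2 stroke at J2  (J3: last free bond brings flow in)
β1 stroke at TF1  (J2: bond 2 brought effort, rest push out)
β3 stroke at R1  (J2 effort already set via bond 2)
β5 stroke at I2  (J2 effort already set via bond 2)
β0 stroke at J1  (through TF1, causality passes straight; one stroke at TF1)
β4 stroke at I1  (J1 effort already set via bond 0)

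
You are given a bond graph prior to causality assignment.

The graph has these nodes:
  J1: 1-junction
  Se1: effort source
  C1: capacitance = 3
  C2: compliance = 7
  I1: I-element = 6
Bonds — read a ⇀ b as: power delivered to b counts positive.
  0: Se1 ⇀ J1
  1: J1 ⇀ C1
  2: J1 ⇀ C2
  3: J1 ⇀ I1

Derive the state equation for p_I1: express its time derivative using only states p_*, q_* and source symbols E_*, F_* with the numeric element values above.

bond 0 →J1  (source Se1 imposes e)
bond 1 →J1  (C1: C, integral causality)
bond 2 →J1  (C2 outputs effort q/C2)
bond 3 →I1  (only one flow-in slot at J1)

dp_I1/dt = E_Se1 - q_C1/3 - q_C2/7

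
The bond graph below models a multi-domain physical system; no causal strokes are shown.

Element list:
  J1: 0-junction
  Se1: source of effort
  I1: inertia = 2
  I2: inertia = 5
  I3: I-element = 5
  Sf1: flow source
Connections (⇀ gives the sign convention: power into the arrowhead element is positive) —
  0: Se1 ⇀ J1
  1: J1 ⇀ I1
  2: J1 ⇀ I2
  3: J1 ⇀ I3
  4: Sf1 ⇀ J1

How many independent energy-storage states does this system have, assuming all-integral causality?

3  (I1, I2, I3 all integral)

b0 stroke at J1  (Se1 (Se) sets effort on bond)
b4 stroke at Sf1  (Sf1 (Sf) sets flow on bond)
b1 stroke at I1  (J1: bond 0 brought effort, rest push out)
b2 stroke at I2  (common-e at J1 fixed by 0)
b3 stroke at I3  (0-jn J1 has e-setter on 0)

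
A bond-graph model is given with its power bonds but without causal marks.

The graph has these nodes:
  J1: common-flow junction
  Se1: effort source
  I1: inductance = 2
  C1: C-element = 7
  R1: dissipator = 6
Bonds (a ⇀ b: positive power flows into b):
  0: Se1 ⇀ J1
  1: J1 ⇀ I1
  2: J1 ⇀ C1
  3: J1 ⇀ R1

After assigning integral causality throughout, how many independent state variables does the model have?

2  (C1, I1 all integral)

β0 →J1  (Se1: effort source, stroke at far end)
β1 →I1  (I1 integral (f out))
β2 →J1  (J1: bond 1 brought flow, rest push out)
β3 →J1  (1-jn J1 has f-setter on 1)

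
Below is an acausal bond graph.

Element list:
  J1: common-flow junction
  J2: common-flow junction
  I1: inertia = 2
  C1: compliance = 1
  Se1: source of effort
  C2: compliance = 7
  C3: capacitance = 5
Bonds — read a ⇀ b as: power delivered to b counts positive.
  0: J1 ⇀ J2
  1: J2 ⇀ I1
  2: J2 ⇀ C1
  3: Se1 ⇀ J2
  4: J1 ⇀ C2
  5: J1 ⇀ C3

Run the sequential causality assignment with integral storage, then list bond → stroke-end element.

β3 stroke→J2  (Se1 fixes effort; stroke away)
β1 stroke→I1  (I1 outputs flow p/I1)
β0 stroke→J2  (common-f at J2 fixed by 1)
β2 stroke→J2  (J2: bond 1 brought flow, rest push out)
β4 stroke→J1  (J1 flow already set via bond 0)
β5 stroke→J1  (J1 flow already set via bond 0)

#0 →J2
#1 →I1
#2 →J2
#3 →J2
#4 →J1
#5 →J1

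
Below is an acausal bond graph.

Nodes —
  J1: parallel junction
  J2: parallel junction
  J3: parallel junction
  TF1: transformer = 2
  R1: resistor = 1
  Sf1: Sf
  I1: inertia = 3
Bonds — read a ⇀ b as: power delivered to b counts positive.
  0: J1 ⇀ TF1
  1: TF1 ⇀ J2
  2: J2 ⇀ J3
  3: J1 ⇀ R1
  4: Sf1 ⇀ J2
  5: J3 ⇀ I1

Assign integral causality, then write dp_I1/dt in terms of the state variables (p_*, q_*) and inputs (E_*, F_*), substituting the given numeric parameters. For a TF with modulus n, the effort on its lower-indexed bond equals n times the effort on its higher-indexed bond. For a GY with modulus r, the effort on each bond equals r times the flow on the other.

b4 stroke→Sf1  (Sf1 (Sf) sets flow on bond)
b5 stroke→I1  (prefer integral on I1)
b2 stroke→J3  (closing 0-jn rule on J3)
b1 stroke→J2  (only one effort-in slot at J2)
b0 stroke→TF1  (TF1: transformer flips bond 1)
b3 stroke→J1  (J1 needs exactly one e-in)

dp_I1/dt = F_Sf1/4 - p_I1/12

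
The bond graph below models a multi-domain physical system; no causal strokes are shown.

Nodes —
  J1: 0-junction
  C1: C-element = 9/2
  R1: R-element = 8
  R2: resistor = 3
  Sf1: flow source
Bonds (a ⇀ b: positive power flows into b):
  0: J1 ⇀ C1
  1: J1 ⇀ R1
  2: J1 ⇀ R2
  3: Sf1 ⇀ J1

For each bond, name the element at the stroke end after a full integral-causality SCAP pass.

#3 |Sf1  (Sf1: flow source, stroke at near end)
#0 |J1  (C1 outputs effort q/C1)
#1 |R1  (common-e at J1 fixed by 0)
#2 |R2  (0-jn J1 has e-setter on 0)

#0 →J1
#1 →R1
#2 →R2
#3 →Sf1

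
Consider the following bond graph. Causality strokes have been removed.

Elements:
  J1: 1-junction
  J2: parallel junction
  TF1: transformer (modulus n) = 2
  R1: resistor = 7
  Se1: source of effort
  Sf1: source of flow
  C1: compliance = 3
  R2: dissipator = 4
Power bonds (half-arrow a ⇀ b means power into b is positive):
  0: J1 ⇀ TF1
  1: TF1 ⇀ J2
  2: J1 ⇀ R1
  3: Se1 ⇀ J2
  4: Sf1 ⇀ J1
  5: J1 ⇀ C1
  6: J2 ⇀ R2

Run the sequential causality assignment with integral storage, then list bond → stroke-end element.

β3 →J2  (Se1: effort source, stroke at far end)
β4 →Sf1  (source Sf1 imposes f)
β0 →J1  (common-f at J1 fixed by 4)
β2 →J1  (J1 flow already set via bond 4)
β5 →J1  (1-jn J1 has f-setter on 4)
β1 →TF1  (J2 effort already set via bond 3)
β6 →R2  (J2: bond 3 brought effort, rest push out)

#0 stroke→J1
#1 stroke→TF1
#2 stroke→J1
#3 stroke→J2
#4 stroke→Sf1
#5 stroke→J1
#6 stroke→R2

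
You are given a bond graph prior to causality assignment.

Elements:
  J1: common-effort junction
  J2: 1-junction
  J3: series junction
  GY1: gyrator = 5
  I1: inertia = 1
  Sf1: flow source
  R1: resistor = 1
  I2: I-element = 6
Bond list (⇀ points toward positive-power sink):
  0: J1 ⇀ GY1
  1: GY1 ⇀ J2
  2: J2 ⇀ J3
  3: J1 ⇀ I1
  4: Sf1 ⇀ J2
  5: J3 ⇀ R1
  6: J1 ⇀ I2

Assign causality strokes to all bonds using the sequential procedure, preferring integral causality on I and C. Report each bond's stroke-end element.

b4 →Sf1  (source Sf1 imposes f)
b1 →J2  (J2: bond 4 brought flow, rest push out)
b2 →J2  (J2 flow already set via bond 4)
b5 →J3  (common-f at J3 fixed by 2)
b0 →J1  (GY1: gyrator matches bond 1)
b3 →I1  (common-e at J1 fixed by 0)
b6 →I2  (J1 effort already set via bond 0)

bond 0 →J1
bond 1 →J2
bond 2 →J2
bond 3 →I1
bond 4 →Sf1
bond 5 →J3
bond 6 →I2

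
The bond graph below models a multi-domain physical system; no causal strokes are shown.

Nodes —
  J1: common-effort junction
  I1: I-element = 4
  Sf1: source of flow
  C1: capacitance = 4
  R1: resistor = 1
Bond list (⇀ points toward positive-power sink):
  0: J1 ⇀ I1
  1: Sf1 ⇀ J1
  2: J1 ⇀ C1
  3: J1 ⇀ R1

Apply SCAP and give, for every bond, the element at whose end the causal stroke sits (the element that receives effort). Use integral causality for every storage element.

#1 stroke at Sf1  (source Sf1 imposes f)
#0 stroke at I1  (prefer integral on I1)
#2 stroke at J1  (C1: C, integral causality)
#3 stroke at R1  (common-e at J1 fixed by 2)

bond 0 →I1
bond 1 →Sf1
bond 2 →J1
bond 3 →R1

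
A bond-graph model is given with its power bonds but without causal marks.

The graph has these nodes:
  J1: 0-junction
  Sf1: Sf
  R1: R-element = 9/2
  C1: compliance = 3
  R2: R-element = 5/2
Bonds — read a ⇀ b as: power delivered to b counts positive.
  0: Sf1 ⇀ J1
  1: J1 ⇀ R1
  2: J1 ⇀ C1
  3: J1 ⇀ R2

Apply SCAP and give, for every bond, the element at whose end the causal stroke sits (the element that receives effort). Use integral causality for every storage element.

b0 stroke→Sf1  (source Sf1 imposes f)
b2 stroke→J1  (C1 outputs effort q/C1)
b1 stroke→R1  (0-jn J1 has e-setter on 2)
b3 stroke→R2  (J1 effort already set via bond 2)

#0 |Sf1
#1 |R1
#2 |J1
#3 |R2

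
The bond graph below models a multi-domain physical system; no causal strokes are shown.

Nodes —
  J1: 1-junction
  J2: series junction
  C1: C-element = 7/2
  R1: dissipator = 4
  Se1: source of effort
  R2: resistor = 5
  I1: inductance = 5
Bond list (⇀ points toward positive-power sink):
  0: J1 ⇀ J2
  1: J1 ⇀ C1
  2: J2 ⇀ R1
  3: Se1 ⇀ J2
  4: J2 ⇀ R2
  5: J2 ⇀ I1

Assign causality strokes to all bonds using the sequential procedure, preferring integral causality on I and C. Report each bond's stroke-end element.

b3 |J2  (Se1: effort source, stroke at far end)
b1 |J1  (prefer integral on C1)
b0 |J2  (J1 needs exactly one f-in)
b5 |I1  (I1: I, integral causality)
b2 |J2  (J2 flow already set via bond 5)
b4 |J2  (1-jn J2 has f-setter on 5)

b0 →J2
b1 →J1
b2 →J2
b3 →J2
b4 →J2
b5 →I1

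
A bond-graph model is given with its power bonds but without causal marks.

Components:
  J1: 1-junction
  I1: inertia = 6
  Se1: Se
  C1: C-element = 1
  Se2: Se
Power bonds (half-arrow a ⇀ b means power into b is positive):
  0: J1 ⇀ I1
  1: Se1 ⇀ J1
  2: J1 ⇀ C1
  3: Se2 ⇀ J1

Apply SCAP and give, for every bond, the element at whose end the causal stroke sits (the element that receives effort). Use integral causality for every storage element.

#0 stroke at I1
#1 stroke at J1
#2 stroke at J1
#3 stroke at J1

bond 1 stroke→J1  (Se1: effort source, stroke at far end)
bond 3 stroke→J1  (Se2: effort source, stroke at far end)
bond 0 stroke→I1  (I1 integral (f out))
bond 2 stroke→J1  (J1 flow already set via bond 0)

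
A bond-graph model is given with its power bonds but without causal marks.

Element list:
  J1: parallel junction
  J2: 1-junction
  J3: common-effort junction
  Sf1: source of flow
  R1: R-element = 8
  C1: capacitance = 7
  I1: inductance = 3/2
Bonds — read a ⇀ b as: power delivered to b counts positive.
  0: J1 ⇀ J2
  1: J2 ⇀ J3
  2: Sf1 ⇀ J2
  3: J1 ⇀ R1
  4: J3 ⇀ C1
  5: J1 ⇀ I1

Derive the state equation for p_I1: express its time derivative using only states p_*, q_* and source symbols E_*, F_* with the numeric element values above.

β2 →Sf1  (Sf1 (Sf) sets flow on bond)
β0 →J2  (common-f at J2 fixed by 2)
β1 →J2  (J2 flow already set via bond 2)
β4 →J3  (J3: last free bond brings effort in)
β5 →I1  (I1 outputs flow p/I1)
β3 →J1  (only one effort-in slot at J1)

dp_I1/dt = -8*F_Sf1 - 16*p_I1/3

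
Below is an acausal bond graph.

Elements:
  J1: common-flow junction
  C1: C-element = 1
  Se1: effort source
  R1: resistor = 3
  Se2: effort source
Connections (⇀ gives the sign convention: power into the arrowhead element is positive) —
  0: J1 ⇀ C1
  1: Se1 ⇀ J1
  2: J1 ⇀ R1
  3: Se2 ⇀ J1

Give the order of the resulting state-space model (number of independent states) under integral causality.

1  (C1 all integral)

b1 stroke at J1  (Se1 fixes effort; stroke away)
b3 stroke at J1  (source Se2 imposes e)
b0 stroke at J1  (C1: C, integral causality)
b2 stroke at R1  (J1 needs exactly one f-in)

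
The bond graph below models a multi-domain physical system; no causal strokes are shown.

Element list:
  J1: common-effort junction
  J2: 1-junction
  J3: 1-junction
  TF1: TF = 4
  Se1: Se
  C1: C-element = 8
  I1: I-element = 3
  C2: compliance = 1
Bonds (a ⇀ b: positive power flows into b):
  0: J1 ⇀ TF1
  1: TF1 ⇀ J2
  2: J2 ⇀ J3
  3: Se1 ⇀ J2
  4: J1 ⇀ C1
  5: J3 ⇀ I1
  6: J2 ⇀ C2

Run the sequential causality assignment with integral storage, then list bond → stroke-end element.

bond 0 →TF1
bond 1 →J2
bond 2 →J3
bond 3 →J2
bond 4 →J1
bond 5 →I1
bond 6 →J2

b3 |J2  (Se1: effort source, stroke at far end)
b4 |J1  (prefer integral on C1)
b0 |TF1  (J1: bond 4 brought effort, rest push out)
b1 |J2  (TF TF1: opposite of bond 0)
b5 |I1  (I1: I, integral causality)
b2 |J3  (J3: bond 5 brought flow, rest push out)
b6 |J2  (J2: bond 2 brought flow, rest push out)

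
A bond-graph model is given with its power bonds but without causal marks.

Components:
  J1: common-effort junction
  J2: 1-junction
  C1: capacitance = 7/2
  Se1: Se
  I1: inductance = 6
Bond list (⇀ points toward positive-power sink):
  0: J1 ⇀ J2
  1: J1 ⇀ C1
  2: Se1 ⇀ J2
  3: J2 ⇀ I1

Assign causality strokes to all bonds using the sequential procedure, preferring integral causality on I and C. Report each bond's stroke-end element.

b0 stroke→J2
b1 stroke→J1
b2 stroke→J2
b3 stroke→I1

bond 2 stroke→J2  (Se1 (Se) sets effort on bond)
bond 1 stroke→J1  (C1 integral (e out))
bond 0 stroke→J2  (J1 effort already set via bond 1)
bond 3 stroke→I1  (only one flow-in slot at J2)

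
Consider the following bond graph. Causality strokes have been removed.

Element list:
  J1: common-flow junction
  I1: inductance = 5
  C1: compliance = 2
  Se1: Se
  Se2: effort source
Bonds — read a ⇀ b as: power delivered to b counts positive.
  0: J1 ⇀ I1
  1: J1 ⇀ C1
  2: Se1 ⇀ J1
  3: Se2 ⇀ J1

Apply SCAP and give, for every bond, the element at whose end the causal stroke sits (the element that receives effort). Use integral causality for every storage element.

bond 2 stroke→J1  (Se1 fixes effort; stroke away)
bond 3 stroke→J1  (Se2 fixes effort; stroke away)
bond 0 stroke→I1  (I1 integral (f out))
bond 1 stroke→J1  (J1: bond 0 brought flow, rest push out)

β0 |I1
β1 |J1
β2 |J1
β3 |J1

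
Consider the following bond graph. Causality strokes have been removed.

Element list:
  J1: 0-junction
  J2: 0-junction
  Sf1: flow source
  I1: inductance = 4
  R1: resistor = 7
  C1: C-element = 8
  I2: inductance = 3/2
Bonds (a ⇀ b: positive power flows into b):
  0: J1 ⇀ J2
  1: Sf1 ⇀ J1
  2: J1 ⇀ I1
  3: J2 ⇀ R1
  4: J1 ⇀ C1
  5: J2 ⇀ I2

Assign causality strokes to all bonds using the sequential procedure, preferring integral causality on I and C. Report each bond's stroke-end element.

β1 →Sf1  (Sf1 fixes flow; stroke at Sf1)
β2 →I1  (prefer integral on I1)
β4 →J1  (prefer integral on C1)
β0 →J2  (J1: bond 4 brought effort, rest push out)
β3 →R1  (J2: bond 0 brought effort, rest push out)
β5 →I2  (J2: bond 0 brought effort, rest push out)

bond 0 stroke at J2
bond 1 stroke at Sf1
bond 2 stroke at I1
bond 3 stroke at R1
bond 4 stroke at J1
bond 5 stroke at I2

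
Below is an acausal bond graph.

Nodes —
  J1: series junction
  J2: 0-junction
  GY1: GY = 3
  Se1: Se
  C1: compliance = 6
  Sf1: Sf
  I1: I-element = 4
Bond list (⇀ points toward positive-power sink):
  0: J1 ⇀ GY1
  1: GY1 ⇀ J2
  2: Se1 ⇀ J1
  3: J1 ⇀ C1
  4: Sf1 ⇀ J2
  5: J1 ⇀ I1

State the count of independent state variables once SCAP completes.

#2 |J1  (Se1 fixes effort; stroke away)
#4 |Sf1  (Sf1: flow source, stroke at near end)
#1 |J2  (J2: last free bond brings effort in)
#0 |J1  (GY1 both-in/both-out from 1)
#3 |J1  (C1 outputs effort q/C1)
#5 |I1  (J1 needs exactly one f-in)

2  (C1, I1 all integral)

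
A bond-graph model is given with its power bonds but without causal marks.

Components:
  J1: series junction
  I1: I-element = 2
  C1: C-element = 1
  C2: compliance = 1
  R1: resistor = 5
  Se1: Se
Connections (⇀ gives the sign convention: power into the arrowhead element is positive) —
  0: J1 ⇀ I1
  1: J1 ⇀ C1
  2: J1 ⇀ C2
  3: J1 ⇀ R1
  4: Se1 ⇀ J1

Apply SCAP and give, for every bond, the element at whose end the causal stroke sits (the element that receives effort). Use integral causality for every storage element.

β0 stroke→I1
β1 stroke→J1
β2 stroke→J1
β3 stroke→J1
β4 stroke→J1

b4 |J1  (Se1: effort source, stroke at far end)
b0 |I1  (I1 outputs flow p/I1)
b1 |J1  (J1 flow already set via bond 0)
b2 |J1  (J1: bond 0 brought flow, rest push out)
b3 |J1  (J1 flow already set via bond 0)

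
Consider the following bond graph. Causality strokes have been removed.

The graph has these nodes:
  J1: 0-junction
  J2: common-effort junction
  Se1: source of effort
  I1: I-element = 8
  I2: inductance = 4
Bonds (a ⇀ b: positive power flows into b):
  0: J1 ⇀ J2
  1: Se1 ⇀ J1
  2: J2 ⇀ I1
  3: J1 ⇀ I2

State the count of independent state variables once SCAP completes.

#1 stroke→J1  (Se1: effort source, stroke at far end)
#0 stroke→J2  (J1 effort already set via bond 1)
#3 stroke→I2  (common-e at J1 fixed by 1)
#2 stroke→I1  (J2: bond 0 brought effort, rest push out)

2  (I1, I2 all integral)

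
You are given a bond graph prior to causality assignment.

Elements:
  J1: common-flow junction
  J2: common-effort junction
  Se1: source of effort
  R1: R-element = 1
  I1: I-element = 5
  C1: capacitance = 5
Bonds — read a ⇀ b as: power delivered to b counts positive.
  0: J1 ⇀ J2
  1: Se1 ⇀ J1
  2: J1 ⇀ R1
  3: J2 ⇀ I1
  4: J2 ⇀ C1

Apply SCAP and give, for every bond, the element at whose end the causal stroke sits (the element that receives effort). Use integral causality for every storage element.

bond 0 |J1
bond 1 |J1
bond 2 |R1
bond 3 |I1
bond 4 |J2

b1 stroke at J1  (Se1 fixes effort; stroke away)
b3 stroke at I1  (I1: I, integral causality)
b4 stroke at J2  (C1: C, integral causality)
b0 stroke at J1  (common-e at J2 fixed by 4)
b2 stroke at R1  (only one flow-in slot at J1)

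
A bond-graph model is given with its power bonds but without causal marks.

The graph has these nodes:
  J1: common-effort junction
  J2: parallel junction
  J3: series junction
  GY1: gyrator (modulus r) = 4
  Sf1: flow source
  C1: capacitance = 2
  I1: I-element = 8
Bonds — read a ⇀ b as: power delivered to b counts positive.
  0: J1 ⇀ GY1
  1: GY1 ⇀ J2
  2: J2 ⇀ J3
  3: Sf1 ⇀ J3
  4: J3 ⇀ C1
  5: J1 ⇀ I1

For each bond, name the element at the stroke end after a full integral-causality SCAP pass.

bond 3 |Sf1  (Sf1: flow source, stroke at near end)
bond 2 |J3  (common-f at J3 fixed by 3)
bond 4 |J3  (common-f at J3 fixed by 3)
bond 1 |J2  (J2 needs exactly one e-in)
bond 0 |J1  (GY1: gyrator matches bond 1)
bond 5 |I1  (common-e at J1 fixed by 0)

bond 0 stroke at J1
bond 1 stroke at J2
bond 2 stroke at J3
bond 3 stroke at Sf1
bond 4 stroke at J3
bond 5 stroke at I1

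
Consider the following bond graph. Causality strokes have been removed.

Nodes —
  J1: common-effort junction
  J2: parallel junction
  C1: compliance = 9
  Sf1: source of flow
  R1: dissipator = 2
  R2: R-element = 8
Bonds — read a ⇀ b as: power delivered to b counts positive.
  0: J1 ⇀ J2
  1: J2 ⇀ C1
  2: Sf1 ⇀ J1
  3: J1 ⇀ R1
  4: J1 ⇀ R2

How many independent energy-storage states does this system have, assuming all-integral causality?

1  (C1 all integral)

β2 stroke at Sf1  (Sf1 fixes flow; stroke at Sf1)
β1 stroke at J2  (C1 integral (e out))
β0 stroke at J1  (common-e at J2 fixed by 1)
β3 stroke at R1  (J1 effort already set via bond 0)
β4 stroke at R2  (common-e at J1 fixed by 0)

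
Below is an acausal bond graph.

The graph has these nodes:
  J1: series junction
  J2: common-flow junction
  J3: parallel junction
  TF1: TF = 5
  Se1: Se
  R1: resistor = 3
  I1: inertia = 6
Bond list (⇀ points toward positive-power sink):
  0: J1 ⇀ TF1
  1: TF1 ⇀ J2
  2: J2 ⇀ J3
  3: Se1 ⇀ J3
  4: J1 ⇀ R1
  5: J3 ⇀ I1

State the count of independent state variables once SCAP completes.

1  (I1 all integral)

β3 stroke→J3  (Se1 fixes effort; stroke away)
β2 stroke→J2  (common-e at J3 fixed by 3)
β5 stroke→I1  (common-e at J3 fixed by 3)
β1 stroke→TF1  (J2: last free bond brings flow in)
β0 stroke→J1  (TF1 one-in-one-out from 1)
β4 stroke→R1  (J1: last free bond brings flow in)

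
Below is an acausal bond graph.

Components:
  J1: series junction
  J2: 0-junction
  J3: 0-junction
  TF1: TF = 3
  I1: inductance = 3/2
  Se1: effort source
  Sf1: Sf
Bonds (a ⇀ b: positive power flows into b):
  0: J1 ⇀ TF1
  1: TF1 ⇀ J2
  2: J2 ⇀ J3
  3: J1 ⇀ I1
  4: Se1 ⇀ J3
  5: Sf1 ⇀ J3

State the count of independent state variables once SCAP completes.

bond 4 stroke→J3  (Se1 fixes effort; stroke away)
bond 5 stroke→Sf1  (Sf1 (Sf) sets flow on bond)
bond 2 stroke→J2  (common-e at J3 fixed by 4)
bond 1 stroke→TF1  (J2: bond 2 brought effort, rest push out)
bond 0 stroke→J1  (TF1: transformer flips bond 1)
bond 3 stroke→I1  (J1: last free bond brings flow in)

1  (I1 all integral)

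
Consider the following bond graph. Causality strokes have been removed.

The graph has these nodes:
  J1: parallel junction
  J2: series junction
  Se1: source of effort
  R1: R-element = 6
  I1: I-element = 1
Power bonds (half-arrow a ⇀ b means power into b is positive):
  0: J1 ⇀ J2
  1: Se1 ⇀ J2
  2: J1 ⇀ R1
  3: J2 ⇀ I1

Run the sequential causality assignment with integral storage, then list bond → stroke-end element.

β1 stroke→J2  (Se1 (Se) sets effort on bond)
β3 stroke→I1  (I1 integral (f out))
β0 stroke→J2  (1-jn J2 has f-setter on 3)
β2 stroke→J1  (J1 needs exactly one e-in)

bond 0 →J2
bond 1 →J2
bond 2 →J1
bond 3 →I1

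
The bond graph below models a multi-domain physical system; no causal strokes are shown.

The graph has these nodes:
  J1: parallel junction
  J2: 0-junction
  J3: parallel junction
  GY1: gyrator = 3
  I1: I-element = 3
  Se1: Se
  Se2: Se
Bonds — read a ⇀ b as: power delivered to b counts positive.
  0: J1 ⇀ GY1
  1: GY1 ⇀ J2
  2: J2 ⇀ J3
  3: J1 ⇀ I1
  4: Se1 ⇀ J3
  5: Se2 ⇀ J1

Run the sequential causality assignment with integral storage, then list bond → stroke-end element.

bond 4 stroke at J3  (Se1: effort source, stroke at far end)
bond 5 stroke at J1  (source Se2 imposes e)
bond 0 stroke at GY1  (J1: bond 5 brought effort, rest push out)
bond 3 stroke at I1  (J1 effort already set via bond 5)
bond 2 stroke at J2  (J3: bond 4 brought effort, rest push out)
bond 1 stroke at GY1  (through GY1, causality inverts; strokes same side of GY1)

β0 stroke at GY1
β1 stroke at GY1
β2 stroke at J2
β3 stroke at I1
β4 stroke at J3
β5 stroke at J1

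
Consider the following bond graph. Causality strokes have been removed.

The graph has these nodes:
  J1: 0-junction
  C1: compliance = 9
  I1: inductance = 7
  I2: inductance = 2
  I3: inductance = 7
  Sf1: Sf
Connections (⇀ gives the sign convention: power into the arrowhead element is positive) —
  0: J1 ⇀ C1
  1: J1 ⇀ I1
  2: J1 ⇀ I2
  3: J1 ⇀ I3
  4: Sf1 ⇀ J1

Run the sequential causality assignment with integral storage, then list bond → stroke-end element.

b4 stroke→Sf1  (Sf1 fixes flow; stroke at Sf1)
b0 stroke→J1  (C1 integral (e out))
b1 stroke→I1  (J1 effort already set via bond 0)
b2 stroke→I2  (J1: bond 0 brought effort, rest push out)
b3 stroke→I3  (J1: bond 0 brought effort, rest push out)

#0 stroke→J1
#1 stroke→I1
#2 stroke→I2
#3 stroke→I3
#4 stroke→Sf1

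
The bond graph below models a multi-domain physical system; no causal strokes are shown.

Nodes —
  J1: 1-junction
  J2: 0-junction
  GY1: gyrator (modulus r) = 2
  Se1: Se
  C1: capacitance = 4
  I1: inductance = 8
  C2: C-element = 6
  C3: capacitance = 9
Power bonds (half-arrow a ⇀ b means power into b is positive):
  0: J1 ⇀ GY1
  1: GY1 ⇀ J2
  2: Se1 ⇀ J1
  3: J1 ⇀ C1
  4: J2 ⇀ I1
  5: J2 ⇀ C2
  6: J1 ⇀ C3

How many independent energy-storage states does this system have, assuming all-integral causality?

4  (C1, C2, C3, I1 all integral)

#2 stroke at J1  (Se1 (Se) sets effort on bond)
#3 stroke at J1  (C1: C, integral causality)
#4 stroke at I1  (prefer integral on I1)
#5 stroke at J2  (C2 integral (e out))
#1 stroke at GY1  (0-jn J2 has e-setter on 5)
#0 stroke at GY1  (GY GY1: same side as bond 1)
#6 stroke at J1  (J1: bond 0 brought flow, rest push out)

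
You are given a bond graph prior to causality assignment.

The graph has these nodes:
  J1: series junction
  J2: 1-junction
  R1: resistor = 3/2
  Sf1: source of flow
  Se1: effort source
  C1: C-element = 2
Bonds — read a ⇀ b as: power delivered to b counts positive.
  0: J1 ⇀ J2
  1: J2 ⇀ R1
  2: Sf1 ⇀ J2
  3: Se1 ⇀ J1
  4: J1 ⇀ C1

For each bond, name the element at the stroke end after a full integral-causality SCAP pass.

β0 stroke at J2
β1 stroke at J2
β2 stroke at Sf1
β3 stroke at J1
β4 stroke at J1

β2 stroke→Sf1  (Sf1 fixes flow; stroke at Sf1)
β3 stroke→J1  (Se1: effort source, stroke at far end)
β0 stroke→J2  (common-f at J2 fixed by 2)
β1 stroke→J2  (J2 flow already set via bond 2)
β4 stroke→J1  (J1: bond 0 brought flow, rest push out)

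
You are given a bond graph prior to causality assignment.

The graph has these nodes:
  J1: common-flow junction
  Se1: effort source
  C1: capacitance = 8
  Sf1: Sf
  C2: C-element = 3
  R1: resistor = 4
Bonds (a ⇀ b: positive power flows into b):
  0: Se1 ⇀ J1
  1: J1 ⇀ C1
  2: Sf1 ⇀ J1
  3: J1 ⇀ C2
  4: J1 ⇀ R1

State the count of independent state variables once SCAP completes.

b0 |J1  (Se1 fixes effort; stroke away)
b2 |Sf1  (Sf1: flow source, stroke at near end)
b1 |J1  (J1 flow already set via bond 2)
b3 |J1  (J1 flow already set via bond 2)
b4 |J1  (1-jn J1 has f-setter on 2)

2  (C1, C2 all integral)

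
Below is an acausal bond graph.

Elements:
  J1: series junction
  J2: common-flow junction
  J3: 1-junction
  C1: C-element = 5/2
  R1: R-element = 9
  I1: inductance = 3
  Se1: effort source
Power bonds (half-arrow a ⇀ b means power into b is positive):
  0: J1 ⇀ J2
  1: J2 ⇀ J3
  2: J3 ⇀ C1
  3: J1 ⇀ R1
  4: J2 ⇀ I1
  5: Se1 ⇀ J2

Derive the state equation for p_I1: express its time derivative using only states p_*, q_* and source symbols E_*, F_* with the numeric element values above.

b5 stroke→J2  (source Se1 imposes e)
b2 stroke→J3  (C1 integral (e out))
b1 stroke→J2  (J3: last free bond brings flow in)
b4 stroke→I1  (I1: I, integral causality)
b0 stroke→J2  (common-f at J2 fixed by 4)
b3 stroke→J1  (common-f at J1 fixed by 0)

dp_I1/dt = E_Se1 - 3*p_I1 - 2*q_C1/5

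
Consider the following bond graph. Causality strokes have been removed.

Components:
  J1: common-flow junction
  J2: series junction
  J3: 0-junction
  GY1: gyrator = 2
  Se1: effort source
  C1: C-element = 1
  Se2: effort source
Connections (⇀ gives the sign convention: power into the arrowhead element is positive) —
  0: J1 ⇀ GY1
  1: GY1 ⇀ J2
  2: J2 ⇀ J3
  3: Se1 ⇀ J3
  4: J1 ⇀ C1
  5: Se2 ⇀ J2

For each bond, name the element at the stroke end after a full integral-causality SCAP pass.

#0 |GY1
#1 |GY1
#2 |J2
#3 |J3
#4 |J1
#5 |J2

bond 3 |J3  (Se1 (Se) sets effort on bond)
bond 5 |J2  (Se2: effort source, stroke at far end)
bond 2 |J2  (0-jn J3 has e-setter on 3)
bond 1 |GY1  (only one flow-in slot at J2)
bond 0 |GY1  (GY1: gyrator matches bond 1)
bond 4 |J1  (1-jn J1 has f-setter on 0)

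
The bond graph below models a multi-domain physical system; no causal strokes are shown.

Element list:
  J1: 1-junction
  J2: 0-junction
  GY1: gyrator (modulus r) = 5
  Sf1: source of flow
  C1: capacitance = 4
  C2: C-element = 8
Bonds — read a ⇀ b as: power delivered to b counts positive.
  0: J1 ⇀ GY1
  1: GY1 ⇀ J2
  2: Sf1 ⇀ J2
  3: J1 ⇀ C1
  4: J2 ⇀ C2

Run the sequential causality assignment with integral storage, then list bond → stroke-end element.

b2 |Sf1  (Sf1 fixes flow; stroke at Sf1)
b3 |J1  (prefer integral on C1)
b0 |GY1  (only one flow-in slot at J1)
b1 |GY1  (GY1: gyrator matches bond 0)
b4 |J2  (only one effort-in slot at J2)

bond 0 |GY1
bond 1 |GY1
bond 2 |Sf1
bond 3 |J1
bond 4 |J2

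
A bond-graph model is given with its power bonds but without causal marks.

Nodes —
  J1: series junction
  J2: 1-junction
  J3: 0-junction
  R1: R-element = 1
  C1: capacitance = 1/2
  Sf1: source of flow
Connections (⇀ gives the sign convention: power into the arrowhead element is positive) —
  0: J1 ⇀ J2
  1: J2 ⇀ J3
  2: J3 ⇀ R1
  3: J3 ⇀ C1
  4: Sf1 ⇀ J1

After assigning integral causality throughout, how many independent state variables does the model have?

b4 stroke at Sf1  (Sf1: flow source, stroke at near end)
b0 stroke at J1  (common-f at J1 fixed by 4)
b1 stroke at J2  (J2: bond 0 brought flow, rest push out)
b3 stroke at J3  (C1: C, integral causality)
b2 stroke at R1  (J3 effort already set via bond 3)

1  (C1 all integral)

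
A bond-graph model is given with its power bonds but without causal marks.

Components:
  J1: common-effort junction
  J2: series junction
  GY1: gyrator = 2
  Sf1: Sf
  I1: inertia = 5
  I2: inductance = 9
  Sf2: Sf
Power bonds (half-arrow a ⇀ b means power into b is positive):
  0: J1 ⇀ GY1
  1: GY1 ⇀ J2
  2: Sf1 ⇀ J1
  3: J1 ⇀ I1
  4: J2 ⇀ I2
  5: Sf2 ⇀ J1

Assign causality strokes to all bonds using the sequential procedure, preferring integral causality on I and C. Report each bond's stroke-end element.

bond 2 stroke at Sf1  (Sf1 fixes flow; stroke at Sf1)
bond 5 stroke at Sf2  (Sf2: flow source, stroke at near end)
bond 3 stroke at I1  (prefer integral on I1)
bond 0 stroke at J1  (closing 0-jn rule on J1)
bond 1 stroke at J2  (GY GY1: same side as bond 0)
bond 4 stroke at I2  (only one flow-in slot at J2)

#0 |J1
#1 |J2
#2 |Sf1
#3 |I1
#4 |I2
#5 |Sf2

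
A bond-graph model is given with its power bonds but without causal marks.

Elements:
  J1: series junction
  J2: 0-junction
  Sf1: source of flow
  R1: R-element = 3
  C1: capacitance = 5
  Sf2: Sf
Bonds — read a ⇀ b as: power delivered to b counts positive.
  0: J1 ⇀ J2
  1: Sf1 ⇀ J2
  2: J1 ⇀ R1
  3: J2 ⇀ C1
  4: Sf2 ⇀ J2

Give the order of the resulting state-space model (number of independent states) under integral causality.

bond 1 stroke→Sf1  (Sf1 fixes flow; stroke at Sf1)
bond 4 stroke→Sf2  (Sf2: flow source, stroke at near end)
bond 3 stroke→J2  (C1: C, integral causality)
bond 0 stroke→J1  (J2: bond 3 brought effort, rest push out)
bond 2 stroke→R1  (closing 1-jn rule on J1)

1  (C1 all integral)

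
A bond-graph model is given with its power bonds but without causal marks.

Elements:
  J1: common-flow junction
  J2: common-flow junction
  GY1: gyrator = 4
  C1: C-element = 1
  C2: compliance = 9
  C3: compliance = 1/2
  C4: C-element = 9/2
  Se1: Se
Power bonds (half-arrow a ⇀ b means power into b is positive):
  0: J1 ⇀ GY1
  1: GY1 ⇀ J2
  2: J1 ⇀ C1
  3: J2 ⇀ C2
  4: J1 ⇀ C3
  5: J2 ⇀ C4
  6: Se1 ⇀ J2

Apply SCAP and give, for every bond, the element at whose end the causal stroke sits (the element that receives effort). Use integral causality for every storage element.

b0 →GY1
b1 →GY1
b2 →J1
b3 →J2
b4 →J1
b5 →J2
b6 →J2

#6 stroke→J2  (Se1 fixes effort; stroke away)
#2 stroke→J1  (C1 outputs effort q/C1)
#3 stroke→J2  (C2 integral (e out))
#4 stroke→J1  (C3 outputs effort q/C3)
#0 stroke→GY1  (only one flow-in slot at J1)
#1 stroke→GY1  (GY1: gyrator matches bond 0)
#5 stroke→J2  (J2 flow already set via bond 1)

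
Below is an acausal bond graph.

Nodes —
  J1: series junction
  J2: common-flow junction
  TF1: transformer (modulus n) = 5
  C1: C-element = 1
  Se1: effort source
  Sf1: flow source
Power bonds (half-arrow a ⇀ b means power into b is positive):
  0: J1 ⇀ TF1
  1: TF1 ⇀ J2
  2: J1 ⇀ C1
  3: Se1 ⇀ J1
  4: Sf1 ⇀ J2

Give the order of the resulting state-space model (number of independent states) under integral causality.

1  (C1 all integral)

b3 stroke at J1  (Se1: effort source, stroke at far end)
b4 stroke at Sf1  (Sf1 (Sf) sets flow on bond)
b1 stroke at J2  (1-jn J2 has f-setter on 4)
b0 stroke at TF1  (through TF1, causality passes straight; one stroke at TF1)
b2 stroke at J1  (J1: bond 0 brought flow, rest push out)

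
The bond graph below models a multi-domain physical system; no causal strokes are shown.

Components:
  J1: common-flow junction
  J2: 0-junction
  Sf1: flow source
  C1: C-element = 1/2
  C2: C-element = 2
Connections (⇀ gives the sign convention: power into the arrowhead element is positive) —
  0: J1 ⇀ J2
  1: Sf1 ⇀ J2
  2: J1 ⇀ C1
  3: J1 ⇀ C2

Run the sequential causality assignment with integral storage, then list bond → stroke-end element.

b0 →J2
b1 →Sf1
b2 →J1
b3 →J1

bond 1 →Sf1  (source Sf1 imposes f)
bond 0 →J2  (J2: last free bond brings effort in)
bond 2 →J1  (1-jn J1 has f-setter on 0)
bond 3 →J1  (1-jn J1 has f-setter on 0)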